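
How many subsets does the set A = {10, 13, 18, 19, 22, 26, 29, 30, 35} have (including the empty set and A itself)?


Set A = {10, 13, 18, 19, 22, 26, 29, 30, 35}
|A| = 9
The power set P(A) contains all subsets of A.
|P(A)| = 2^|A| = 2^9 = 512

512


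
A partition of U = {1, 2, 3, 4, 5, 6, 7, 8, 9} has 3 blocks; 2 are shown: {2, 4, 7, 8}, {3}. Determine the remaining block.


U = {1, 2, 3, 4, 5, 6, 7, 8, 9}
Shown blocks: {2, 4, 7, 8}, {3}
A partition's blocks are pairwise disjoint and cover U, so the missing block = U \ (union of shown blocks).
Union of shown blocks: {2, 3, 4, 7, 8}
Missing block = U \ (union) = {1, 5, 6, 9}

{1, 5, 6, 9}


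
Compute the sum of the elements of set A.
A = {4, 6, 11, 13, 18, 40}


Set A = {4, 6, 11, 13, 18, 40}
Sum = 4 + 6 + 11 + 13 + 18 + 40 = 92

92


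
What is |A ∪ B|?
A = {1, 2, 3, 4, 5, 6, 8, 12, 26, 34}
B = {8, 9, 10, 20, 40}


Set A = {1, 2, 3, 4, 5, 6, 8, 12, 26, 34}, |A| = 10
Set B = {8, 9, 10, 20, 40}, |B| = 5
A ∩ B = {8}, |A ∩ B| = 1
|A ∪ B| = |A| + |B| - |A ∩ B| = 10 + 5 - 1 = 14

14


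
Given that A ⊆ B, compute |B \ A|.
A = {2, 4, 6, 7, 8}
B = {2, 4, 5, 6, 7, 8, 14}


Set A = {2, 4, 6, 7, 8}, |A| = 5
Set B = {2, 4, 5, 6, 7, 8, 14}, |B| = 7
Since A ⊆ B: B \ A = {5, 14}
|B| - |A| = 7 - 5 = 2

2


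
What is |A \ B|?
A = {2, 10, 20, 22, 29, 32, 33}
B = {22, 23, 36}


Set A = {2, 10, 20, 22, 29, 32, 33}
Set B = {22, 23, 36}
A \ B = {2, 10, 20, 29, 32, 33}
|A \ B| = 6

6


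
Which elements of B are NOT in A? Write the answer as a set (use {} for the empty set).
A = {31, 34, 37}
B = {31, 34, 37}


Set A = {31, 34, 37}
Set B = {31, 34, 37}
Check each element of B against A:
31 ∈ A, 34 ∈ A, 37 ∈ A
Elements of B not in A: {}

{}


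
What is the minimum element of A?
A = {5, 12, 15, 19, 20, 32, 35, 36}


Set A = {5, 12, 15, 19, 20, 32, 35, 36}
Elements in ascending order: 5, 12, 15, 19, 20, 32, 35, 36
The smallest element is 5.

5


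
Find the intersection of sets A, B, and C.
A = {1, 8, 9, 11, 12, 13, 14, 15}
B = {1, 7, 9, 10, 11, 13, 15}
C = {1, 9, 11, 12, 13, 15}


Set A = {1, 8, 9, 11, 12, 13, 14, 15}
Set B = {1, 7, 9, 10, 11, 13, 15}
Set C = {1, 9, 11, 12, 13, 15}
First, A ∩ B = {1, 9, 11, 13, 15}
Then, (A ∩ B) ∩ C = {1, 9, 11, 13, 15}

{1, 9, 11, 13, 15}


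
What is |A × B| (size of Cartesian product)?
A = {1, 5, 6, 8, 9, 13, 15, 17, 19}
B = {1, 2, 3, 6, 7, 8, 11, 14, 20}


Set A = {1, 5, 6, 8, 9, 13, 15, 17, 19} has 9 elements.
Set B = {1, 2, 3, 6, 7, 8, 11, 14, 20} has 9 elements.
|A × B| = |A| × |B| = 9 × 9 = 81

81


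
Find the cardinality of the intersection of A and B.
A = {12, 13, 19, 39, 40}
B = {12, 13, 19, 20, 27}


Set A = {12, 13, 19, 39, 40}
Set B = {12, 13, 19, 20, 27}
A ∩ B = {12, 13, 19}
|A ∩ B| = 3

3


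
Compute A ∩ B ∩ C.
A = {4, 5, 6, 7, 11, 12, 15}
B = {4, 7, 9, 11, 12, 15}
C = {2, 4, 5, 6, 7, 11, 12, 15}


Set A = {4, 5, 6, 7, 11, 12, 15}
Set B = {4, 7, 9, 11, 12, 15}
Set C = {2, 4, 5, 6, 7, 11, 12, 15}
First, A ∩ B = {4, 7, 11, 12, 15}
Then, (A ∩ B) ∩ C = {4, 7, 11, 12, 15}

{4, 7, 11, 12, 15}


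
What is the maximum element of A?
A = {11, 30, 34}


Set A = {11, 30, 34}
Elements in ascending order: 11, 30, 34
The largest element is 34.

34


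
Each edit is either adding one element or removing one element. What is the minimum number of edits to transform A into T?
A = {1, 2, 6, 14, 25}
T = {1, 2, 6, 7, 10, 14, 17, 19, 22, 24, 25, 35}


Set A = {1, 2, 6, 14, 25}
Set T = {1, 2, 6, 7, 10, 14, 17, 19, 22, 24, 25, 35}
Elements to remove from A (in A, not in T): {} → 0 removals
Elements to add to A (in T, not in A): {7, 10, 17, 19, 22, 24, 35} → 7 additions
Total edits = 0 + 7 = 7

7


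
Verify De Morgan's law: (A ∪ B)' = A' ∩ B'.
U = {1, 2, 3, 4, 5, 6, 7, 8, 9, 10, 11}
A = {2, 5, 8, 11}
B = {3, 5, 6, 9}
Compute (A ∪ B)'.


U = {1, 2, 3, 4, 5, 6, 7, 8, 9, 10, 11}
A = {2, 5, 8, 11}, B = {3, 5, 6, 9}
A ∪ B = {2, 3, 5, 6, 8, 9, 11}
(A ∪ B)' = U \ (A ∪ B) = {1, 4, 7, 10}
Verification via A' ∩ B': A' = {1, 3, 4, 6, 7, 9, 10}, B' = {1, 2, 4, 7, 8, 10, 11}
A' ∩ B' = {1, 4, 7, 10} ✓

{1, 4, 7, 10}


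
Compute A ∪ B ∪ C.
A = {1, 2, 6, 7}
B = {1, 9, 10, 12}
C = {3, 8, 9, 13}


Set A = {1, 2, 6, 7}
Set B = {1, 9, 10, 12}
Set C = {3, 8, 9, 13}
First, A ∪ B = {1, 2, 6, 7, 9, 10, 12}
Then, (A ∪ B) ∪ C = {1, 2, 3, 6, 7, 8, 9, 10, 12, 13}

{1, 2, 3, 6, 7, 8, 9, 10, 12, 13}


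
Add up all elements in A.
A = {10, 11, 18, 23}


Set A = {10, 11, 18, 23}
Sum = 10 + 11 + 18 + 23 = 62

62


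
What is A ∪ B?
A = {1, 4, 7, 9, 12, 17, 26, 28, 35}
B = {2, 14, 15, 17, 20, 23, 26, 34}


Set A = {1, 4, 7, 9, 12, 17, 26, 28, 35}
Set B = {2, 14, 15, 17, 20, 23, 26, 34}
A ∪ B includes all elements in either set.
Elements from A: {1, 4, 7, 9, 12, 17, 26, 28, 35}
Elements from B not already included: {2, 14, 15, 20, 23, 34}
A ∪ B = {1, 2, 4, 7, 9, 12, 14, 15, 17, 20, 23, 26, 28, 34, 35}

{1, 2, 4, 7, 9, 12, 14, 15, 17, 20, 23, 26, 28, 34, 35}


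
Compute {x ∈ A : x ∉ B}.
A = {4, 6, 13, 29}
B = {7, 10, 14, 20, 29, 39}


Set A = {4, 6, 13, 29}
Set B = {7, 10, 14, 20, 29, 39}
Check each element of A against B:
4 ∉ B (include), 6 ∉ B (include), 13 ∉ B (include), 29 ∈ B
Elements of A not in B: {4, 6, 13}

{4, 6, 13}


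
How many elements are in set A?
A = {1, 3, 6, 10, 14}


Set A = {1, 3, 6, 10, 14}
Listing elements: 1, 3, 6, 10, 14
Counting: 5 elements
|A| = 5

5


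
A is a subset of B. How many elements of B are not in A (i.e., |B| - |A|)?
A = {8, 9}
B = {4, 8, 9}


Set A = {8, 9}, |A| = 2
Set B = {4, 8, 9}, |B| = 3
Since A ⊆ B: B \ A = {4}
|B| - |A| = 3 - 2 = 1

1


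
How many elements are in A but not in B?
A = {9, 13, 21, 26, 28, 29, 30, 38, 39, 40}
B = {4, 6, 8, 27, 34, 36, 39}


Set A = {9, 13, 21, 26, 28, 29, 30, 38, 39, 40}
Set B = {4, 6, 8, 27, 34, 36, 39}
A \ B = {9, 13, 21, 26, 28, 29, 30, 38, 40}
|A \ B| = 9

9


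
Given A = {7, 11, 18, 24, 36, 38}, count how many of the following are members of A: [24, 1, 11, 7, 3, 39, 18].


Set A = {7, 11, 18, 24, 36, 38}
Candidates: [24, 1, 11, 7, 3, 39, 18]
Check each candidate:
24 ∈ A, 1 ∉ A, 11 ∈ A, 7 ∈ A, 3 ∉ A, 39 ∉ A, 18 ∈ A
Count of candidates in A: 4

4


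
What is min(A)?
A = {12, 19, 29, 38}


Set A = {12, 19, 29, 38}
Elements in ascending order: 12, 19, 29, 38
The smallest element is 12.

12


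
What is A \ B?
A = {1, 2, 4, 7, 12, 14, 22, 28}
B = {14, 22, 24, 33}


Set A = {1, 2, 4, 7, 12, 14, 22, 28}
Set B = {14, 22, 24, 33}
A \ B includes elements in A that are not in B.
Check each element of A:
1 (not in B, keep), 2 (not in B, keep), 4 (not in B, keep), 7 (not in B, keep), 12 (not in B, keep), 14 (in B, remove), 22 (in B, remove), 28 (not in B, keep)
A \ B = {1, 2, 4, 7, 12, 28}

{1, 2, 4, 7, 12, 28}


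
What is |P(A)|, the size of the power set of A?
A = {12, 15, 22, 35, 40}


Set A = {12, 15, 22, 35, 40}
|A| = 5
The power set P(A) contains all subsets of A.
|P(A)| = 2^|A| = 2^5 = 32

32


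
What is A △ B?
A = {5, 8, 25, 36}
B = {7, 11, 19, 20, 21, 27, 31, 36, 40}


Set A = {5, 8, 25, 36}
Set B = {7, 11, 19, 20, 21, 27, 31, 36, 40}
A △ B = (A \ B) ∪ (B \ A)
Elements in A but not B: {5, 8, 25}
Elements in B but not A: {7, 11, 19, 20, 21, 27, 31, 40}
A △ B = {5, 7, 8, 11, 19, 20, 21, 25, 27, 31, 40}

{5, 7, 8, 11, 19, 20, 21, 25, 27, 31, 40}


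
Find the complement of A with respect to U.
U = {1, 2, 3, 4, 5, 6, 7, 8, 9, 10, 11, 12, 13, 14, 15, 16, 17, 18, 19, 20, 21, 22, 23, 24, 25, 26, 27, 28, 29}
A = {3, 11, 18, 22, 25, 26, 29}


Universal set U = {1, 2, 3, 4, 5, 6, 7, 8, 9, 10, 11, 12, 13, 14, 15, 16, 17, 18, 19, 20, 21, 22, 23, 24, 25, 26, 27, 28, 29}
Set A = {3, 11, 18, 22, 25, 26, 29}
A' = U \ A = elements in U but not in A
Checking each element of U:
1 (not in A, include), 2 (not in A, include), 3 (in A, exclude), 4 (not in A, include), 5 (not in A, include), 6 (not in A, include), 7 (not in A, include), 8 (not in A, include), 9 (not in A, include), 10 (not in A, include), 11 (in A, exclude), 12 (not in A, include), 13 (not in A, include), 14 (not in A, include), 15 (not in A, include), 16 (not in A, include), 17 (not in A, include), 18 (in A, exclude), 19 (not in A, include), 20 (not in A, include), 21 (not in A, include), 22 (in A, exclude), 23 (not in A, include), 24 (not in A, include), 25 (in A, exclude), 26 (in A, exclude), 27 (not in A, include), 28 (not in A, include), 29 (in A, exclude)
A' = {1, 2, 4, 5, 6, 7, 8, 9, 10, 12, 13, 14, 15, 16, 17, 19, 20, 21, 23, 24, 27, 28}

{1, 2, 4, 5, 6, 7, 8, 9, 10, 12, 13, 14, 15, 16, 17, 19, 20, 21, 23, 24, 27, 28}


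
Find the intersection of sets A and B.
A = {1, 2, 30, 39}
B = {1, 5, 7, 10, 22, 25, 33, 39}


Set A = {1, 2, 30, 39}
Set B = {1, 5, 7, 10, 22, 25, 33, 39}
A ∩ B includes only elements in both sets.
Check each element of A against B:
1 ✓, 2 ✗, 30 ✗, 39 ✓
A ∩ B = {1, 39}

{1, 39}


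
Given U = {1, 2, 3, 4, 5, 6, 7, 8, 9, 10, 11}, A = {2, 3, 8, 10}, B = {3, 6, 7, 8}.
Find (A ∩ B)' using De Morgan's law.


U = {1, 2, 3, 4, 5, 6, 7, 8, 9, 10, 11}
A = {2, 3, 8, 10}, B = {3, 6, 7, 8}
A ∩ B = {3, 8}
(A ∩ B)' = U \ (A ∩ B) = {1, 2, 4, 5, 6, 7, 9, 10, 11}
Verification via A' ∪ B': A' = {1, 4, 5, 6, 7, 9, 11}, B' = {1, 2, 4, 5, 9, 10, 11}
A' ∪ B' = {1, 2, 4, 5, 6, 7, 9, 10, 11} ✓

{1, 2, 4, 5, 6, 7, 9, 10, 11}


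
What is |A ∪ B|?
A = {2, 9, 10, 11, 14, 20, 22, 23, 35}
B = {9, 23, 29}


Set A = {2, 9, 10, 11, 14, 20, 22, 23, 35}, |A| = 9
Set B = {9, 23, 29}, |B| = 3
A ∩ B = {9, 23}, |A ∩ B| = 2
|A ∪ B| = |A| + |B| - |A ∩ B| = 9 + 3 - 2 = 10

10


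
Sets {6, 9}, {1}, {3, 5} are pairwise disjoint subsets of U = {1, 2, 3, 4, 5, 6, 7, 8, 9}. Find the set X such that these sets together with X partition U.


U = {1, 2, 3, 4, 5, 6, 7, 8, 9}
Shown blocks: {6, 9}, {1}, {3, 5}
A partition's blocks are pairwise disjoint and cover U, so the missing block = U \ (union of shown blocks).
Union of shown blocks: {1, 3, 5, 6, 9}
Missing block = U \ (union) = {2, 4, 7, 8}

{2, 4, 7, 8}


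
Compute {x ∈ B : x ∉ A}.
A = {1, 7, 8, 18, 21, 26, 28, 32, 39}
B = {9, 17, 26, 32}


Set A = {1, 7, 8, 18, 21, 26, 28, 32, 39}
Set B = {9, 17, 26, 32}
Check each element of B against A:
9 ∉ A (include), 17 ∉ A (include), 26 ∈ A, 32 ∈ A
Elements of B not in A: {9, 17}

{9, 17}


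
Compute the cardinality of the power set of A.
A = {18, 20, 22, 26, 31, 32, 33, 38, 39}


Set A = {18, 20, 22, 26, 31, 32, 33, 38, 39}
|A| = 9
The power set P(A) contains all subsets of A.
|P(A)| = 2^|A| = 2^9 = 512

512


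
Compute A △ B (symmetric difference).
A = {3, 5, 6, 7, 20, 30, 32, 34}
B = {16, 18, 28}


Set A = {3, 5, 6, 7, 20, 30, 32, 34}
Set B = {16, 18, 28}
A △ B = (A \ B) ∪ (B \ A)
Elements in A but not B: {3, 5, 6, 7, 20, 30, 32, 34}
Elements in B but not A: {16, 18, 28}
A △ B = {3, 5, 6, 7, 16, 18, 20, 28, 30, 32, 34}

{3, 5, 6, 7, 16, 18, 20, 28, 30, 32, 34}


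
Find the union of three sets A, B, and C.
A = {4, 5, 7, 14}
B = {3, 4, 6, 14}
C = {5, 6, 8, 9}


Set A = {4, 5, 7, 14}
Set B = {3, 4, 6, 14}
Set C = {5, 6, 8, 9}
First, A ∪ B = {3, 4, 5, 6, 7, 14}
Then, (A ∪ B) ∪ C = {3, 4, 5, 6, 7, 8, 9, 14}

{3, 4, 5, 6, 7, 8, 9, 14}


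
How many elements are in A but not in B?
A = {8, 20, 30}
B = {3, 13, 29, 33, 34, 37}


Set A = {8, 20, 30}
Set B = {3, 13, 29, 33, 34, 37}
A \ B = {8, 20, 30}
|A \ B| = 3

3


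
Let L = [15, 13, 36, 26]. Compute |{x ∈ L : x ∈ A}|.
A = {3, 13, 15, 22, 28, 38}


Set A = {3, 13, 15, 22, 28, 38}
Candidates: [15, 13, 36, 26]
Check each candidate:
15 ∈ A, 13 ∈ A, 36 ∉ A, 26 ∉ A
Count of candidates in A: 2

2


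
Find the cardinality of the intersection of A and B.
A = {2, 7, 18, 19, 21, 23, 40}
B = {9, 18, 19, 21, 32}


Set A = {2, 7, 18, 19, 21, 23, 40}
Set B = {9, 18, 19, 21, 32}
A ∩ B = {18, 19, 21}
|A ∩ B| = 3

3


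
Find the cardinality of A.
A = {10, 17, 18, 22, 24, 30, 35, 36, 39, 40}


Set A = {10, 17, 18, 22, 24, 30, 35, 36, 39, 40}
Listing elements: 10, 17, 18, 22, 24, 30, 35, 36, 39, 40
Counting: 10 elements
|A| = 10

10


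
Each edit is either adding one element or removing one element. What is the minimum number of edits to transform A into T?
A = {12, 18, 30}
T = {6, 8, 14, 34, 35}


Set A = {12, 18, 30}
Set T = {6, 8, 14, 34, 35}
Elements to remove from A (in A, not in T): {12, 18, 30} → 3 removals
Elements to add to A (in T, not in A): {6, 8, 14, 34, 35} → 5 additions
Total edits = 3 + 5 = 8

8


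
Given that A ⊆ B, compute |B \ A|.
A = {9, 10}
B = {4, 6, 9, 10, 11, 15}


Set A = {9, 10}, |A| = 2
Set B = {4, 6, 9, 10, 11, 15}, |B| = 6
Since A ⊆ B: B \ A = {4, 6, 11, 15}
|B| - |A| = 6 - 2 = 4

4


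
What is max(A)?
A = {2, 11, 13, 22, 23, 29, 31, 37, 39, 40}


Set A = {2, 11, 13, 22, 23, 29, 31, 37, 39, 40}
Elements in ascending order: 2, 11, 13, 22, 23, 29, 31, 37, 39, 40
The largest element is 40.

40


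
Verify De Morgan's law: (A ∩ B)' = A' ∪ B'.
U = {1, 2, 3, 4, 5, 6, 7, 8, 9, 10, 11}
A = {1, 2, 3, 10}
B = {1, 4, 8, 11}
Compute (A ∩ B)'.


U = {1, 2, 3, 4, 5, 6, 7, 8, 9, 10, 11}
A = {1, 2, 3, 10}, B = {1, 4, 8, 11}
A ∩ B = {1}
(A ∩ B)' = U \ (A ∩ B) = {2, 3, 4, 5, 6, 7, 8, 9, 10, 11}
Verification via A' ∪ B': A' = {4, 5, 6, 7, 8, 9, 11}, B' = {2, 3, 5, 6, 7, 9, 10}
A' ∪ B' = {2, 3, 4, 5, 6, 7, 8, 9, 10, 11} ✓

{2, 3, 4, 5, 6, 7, 8, 9, 10, 11}


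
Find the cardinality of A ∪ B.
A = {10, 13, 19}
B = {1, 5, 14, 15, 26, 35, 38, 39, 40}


Set A = {10, 13, 19}, |A| = 3
Set B = {1, 5, 14, 15, 26, 35, 38, 39, 40}, |B| = 9
A ∩ B = {}, |A ∩ B| = 0
|A ∪ B| = |A| + |B| - |A ∩ B| = 3 + 9 - 0 = 12

12


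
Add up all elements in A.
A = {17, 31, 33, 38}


Set A = {17, 31, 33, 38}
Sum = 17 + 31 + 33 + 38 = 119

119


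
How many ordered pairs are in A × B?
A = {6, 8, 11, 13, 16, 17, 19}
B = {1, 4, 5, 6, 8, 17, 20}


Set A = {6, 8, 11, 13, 16, 17, 19} has 7 elements.
Set B = {1, 4, 5, 6, 8, 17, 20} has 7 elements.
|A × B| = |A| × |B| = 7 × 7 = 49

49


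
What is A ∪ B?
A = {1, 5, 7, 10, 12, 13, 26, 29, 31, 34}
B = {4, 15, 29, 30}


Set A = {1, 5, 7, 10, 12, 13, 26, 29, 31, 34}
Set B = {4, 15, 29, 30}
A ∪ B includes all elements in either set.
Elements from A: {1, 5, 7, 10, 12, 13, 26, 29, 31, 34}
Elements from B not already included: {4, 15, 30}
A ∪ B = {1, 4, 5, 7, 10, 12, 13, 15, 26, 29, 30, 31, 34}

{1, 4, 5, 7, 10, 12, 13, 15, 26, 29, 30, 31, 34}


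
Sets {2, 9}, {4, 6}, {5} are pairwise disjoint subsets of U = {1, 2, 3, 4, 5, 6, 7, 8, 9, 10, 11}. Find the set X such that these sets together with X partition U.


U = {1, 2, 3, 4, 5, 6, 7, 8, 9, 10, 11}
Shown blocks: {2, 9}, {4, 6}, {5}
A partition's blocks are pairwise disjoint and cover U, so the missing block = U \ (union of shown blocks).
Union of shown blocks: {2, 4, 5, 6, 9}
Missing block = U \ (union) = {1, 3, 7, 8, 10, 11}

{1, 3, 7, 8, 10, 11}


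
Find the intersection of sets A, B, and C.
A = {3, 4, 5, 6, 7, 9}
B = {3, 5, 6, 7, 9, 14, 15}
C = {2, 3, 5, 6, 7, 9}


Set A = {3, 4, 5, 6, 7, 9}
Set B = {3, 5, 6, 7, 9, 14, 15}
Set C = {2, 3, 5, 6, 7, 9}
First, A ∩ B = {3, 5, 6, 7, 9}
Then, (A ∩ B) ∩ C = {3, 5, 6, 7, 9}

{3, 5, 6, 7, 9}


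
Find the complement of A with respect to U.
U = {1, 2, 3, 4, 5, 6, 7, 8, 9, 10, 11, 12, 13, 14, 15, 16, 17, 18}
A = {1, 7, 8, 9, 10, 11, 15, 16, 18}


Universal set U = {1, 2, 3, 4, 5, 6, 7, 8, 9, 10, 11, 12, 13, 14, 15, 16, 17, 18}
Set A = {1, 7, 8, 9, 10, 11, 15, 16, 18}
A' = U \ A = elements in U but not in A
Checking each element of U:
1 (in A, exclude), 2 (not in A, include), 3 (not in A, include), 4 (not in A, include), 5 (not in A, include), 6 (not in A, include), 7 (in A, exclude), 8 (in A, exclude), 9 (in A, exclude), 10 (in A, exclude), 11 (in A, exclude), 12 (not in A, include), 13 (not in A, include), 14 (not in A, include), 15 (in A, exclude), 16 (in A, exclude), 17 (not in A, include), 18 (in A, exclude)
A' = {2, 3, 4, 5, 6, 12, 13, 14, 17}

{2, 3, 4, 5, 6, 12, 13, 14, 17}


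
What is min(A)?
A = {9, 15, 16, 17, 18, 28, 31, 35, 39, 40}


Set A = {9, 15, 16, 17, 18, 28, 31, 35, 39, 40}
Elements in ascending order: 9, 15, 16, 17, 18, 28, 31, 35, 39, 40
The smallest element is 9.

9


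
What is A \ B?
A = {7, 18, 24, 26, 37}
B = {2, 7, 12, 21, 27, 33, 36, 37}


Set A = {7, 18, 24, 26, 37}
Set B = {2, 7, 12, 21, 27, 33, 36, 37}
A \ B includes elements in A that are not in B.
Check each element of A:
7 (in B, remove), 18 (not in B, keep), 24 (not in B, keep), 26 (not in B, keep), 37 (in B, remove)
A \ B = {18, 24, 26}

{18, 24, 26}


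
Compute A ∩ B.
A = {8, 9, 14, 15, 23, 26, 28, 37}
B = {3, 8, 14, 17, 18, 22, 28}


Set A = {8, 9, 14, 15, 23, 26, 28, 37}
Set B = {3, 8, 14, 17, 18, 22, 28}
A ∩ B includes only elements in both sets.
Check each element of A against B:
8 ✓, 9 ✗, 14 ✓, 15 ✗, 23 ✗, 26 ✗, 28 ✓, 37 ✗
A ∩ B = {8, 14, 28}

{8, 14, 28}


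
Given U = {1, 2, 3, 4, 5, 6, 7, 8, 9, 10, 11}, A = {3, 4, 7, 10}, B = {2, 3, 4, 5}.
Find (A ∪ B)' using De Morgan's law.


U = {1, 2, 3, 4, 5, 6, 7, 8, 9, 10, 11}
A = {3, 4, 7, 10}, B = {2, 3, 4, 5}
A ∪ B = {2, 3, 4, 5, 7, 10}
(A ∪ B)' = U \ (A ∪ B) = {1, 6, 8, 9, 11}
Verification via A' ∩ B': A' = {1, 2, 5, 6, 8, 9, 11}, B' = {1, 6, 7, 8, 9, 10, 11}
A' ∩ B' = {1, 6, 8, 9, 11} ✓

{1, 6, 8, 9, 11}


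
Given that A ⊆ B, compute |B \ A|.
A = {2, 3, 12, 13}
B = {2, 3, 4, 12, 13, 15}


Set A = {2, 3, 12, 13}, |A| = 4
Set B = {2, 3, 4, 12, 13, 15}, |B| = 6
Since A ⊆ B: B \ A = {4, 15}
|B| - |A| = 6 - 4 = 2

2


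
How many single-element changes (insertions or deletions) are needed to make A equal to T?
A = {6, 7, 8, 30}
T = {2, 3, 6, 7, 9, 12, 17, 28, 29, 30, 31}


Set A = {6, 7, 8, 30}
Set T = {2, 3, 6, 7, 9, 12, 17, 28, 29, 30, 31}
Elements to remove from A (in A, not in T): {8} → 1 removals
Elements to add to A (in T, not in A): {2, 3, 9, 12, 17, 28, 29, 31} → 8 additions
Total edits = 1 + 8 = 9

9


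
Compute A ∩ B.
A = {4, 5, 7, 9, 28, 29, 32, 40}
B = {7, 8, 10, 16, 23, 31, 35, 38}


Set A = {4, 5, 7, 9, 28, 29, 32, 40}
Set B = {7, 8, 10, 16, 23, 31, 35, 38}
A ∩ B includes only elements in both sets.
Check each element of A against B:
4 ✗, 5 ✗, 7 ✓, 9 ✗, 28 ✗, 29 ✗, 32 ✗, 40 ✗
A ∩ B = {7}

{7}


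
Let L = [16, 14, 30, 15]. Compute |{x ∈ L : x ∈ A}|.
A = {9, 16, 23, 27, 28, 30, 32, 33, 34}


Set A = {9, 16, 23, 27, 28, 30, 32, 33, 34}
Candidates: [16, 14, 30, 15]
Check each candidate:
16 ∈ A, 14 ∉ A, 30 ∈ A, 15 ∉ A
Count of candidates in A: 2

2


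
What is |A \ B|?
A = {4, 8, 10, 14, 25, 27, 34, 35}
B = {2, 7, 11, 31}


Set A = {4, 8, 10, 14, 25, 27, 34, 35}
Set B = {2, 7, 11, 31}
A \ B = {4, 8, 10, 14, 25, 27, 34, 35}
|A \ B| = 8

8


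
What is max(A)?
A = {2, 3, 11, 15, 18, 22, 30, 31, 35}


Set A = {2, 3, 11, 15, 18, 22, 30, 31, 35}
Elements in ascending order: 2, 3, 11, 15, 18, 22, 30, 31, 35
The largest element is 35.

35


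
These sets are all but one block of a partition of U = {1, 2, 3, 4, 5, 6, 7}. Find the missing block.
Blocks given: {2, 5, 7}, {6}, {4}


U = {1, 2, 3, 4, 5, 6, 7}
Shown blocks: {2, 5, 7}, {6}, {4}
A partition's blocks are pairwise disjoint and cover U, so the missing block = U \ (union of shown blocks).
Union of shown blocks: {2, 4, 5, 6, 7}
Missing block = U \ (union) = {1, 3}

{1, 3}


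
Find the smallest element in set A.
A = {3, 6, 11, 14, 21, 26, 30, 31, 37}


Set A = {3, 6, 11, 14, 21, 26, 30, 31, 37}
Elements in ascending order: 3, 6, 11, 14, 21, 26, 30, 31, 37
The smallest element is 3.

3


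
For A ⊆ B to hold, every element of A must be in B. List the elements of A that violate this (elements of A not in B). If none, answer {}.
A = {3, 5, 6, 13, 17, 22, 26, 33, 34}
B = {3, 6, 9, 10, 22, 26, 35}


Set A = {3, 5, 6, 13, 17, 22, 26, 33, 34}
Set B = {3, 6, 9, 10, 22, 26, 35}
Check each element of A against B:
3 ∈ B, 5 ∉ B (include), 6 ∈ B, 13 ∉ B (include), 17 ∉ B (include), 22 ∈ B, 26 ∈ B, 33 ∉ B (include), 34 ∉ B (include)
Elements of A not in B: {5, 13, 17, 33, 34}

{5, 13, 17, 33, 34}


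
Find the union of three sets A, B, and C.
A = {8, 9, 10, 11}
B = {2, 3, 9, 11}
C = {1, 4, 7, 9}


Set A = {8, 9, 10, 11}
Set B = {2, 3, 9, 11}
Set C = {1, 4, 7, 9}
First, A ∪ B = {2, 3, 8, 9, 10, 11}
Then, (A ∪ B) ∪ C = {1, 2, 3, 4, 7, 8, 9, 10, 11}

{1, 2, 3, 4, 7, 8, 9, 10, 11}


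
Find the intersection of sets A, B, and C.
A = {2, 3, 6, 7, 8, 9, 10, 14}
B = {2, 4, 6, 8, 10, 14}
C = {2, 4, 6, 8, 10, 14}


Set A = {2, 3, 6, 7, 8, 9, 10, 14}
Set B = {2, 4, 6, 8, 10, 14}
Set C = {2, 4, 6, 8, 10, 14}
First, A ∩ B = {2, 6, 8, 10, 14}
Then, (A ∩ B) ∩ C = {2, 6, 8, 10, 14}

{2, 6, 8, 10, 14}


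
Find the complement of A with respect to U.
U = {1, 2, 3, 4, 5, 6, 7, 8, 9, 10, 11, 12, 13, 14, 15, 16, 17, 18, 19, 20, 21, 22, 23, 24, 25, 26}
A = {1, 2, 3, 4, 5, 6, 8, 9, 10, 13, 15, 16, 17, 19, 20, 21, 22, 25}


Universal set U = {1, 2, 3, 4, 5, 6, 7, 8, 9, 10, 11, 12, 13, 14, 15, 16, 17, 18, 19, 20, 21, 22, 23, 24, 25, 26}
Set A = {1, 2, 3, 4, 5, 6, 8, 9, 10, 13, 15, 16, 17, 19, 20, 21, 22, 25}
A' = U \ A = elements in U but not in A
Checking each element of U:
1 (in A, exclude), 2 (in A, exclude), 3 (in A, exclude), 4 (in A, exclude), 5 (in A, exclude), 6 (in A, exclude), 7 (not in A, include), 8 (in A, exclude), 9 (in A, exclude), 10 (in A, exclude), 11 (not in A, include), 12 (not in A, include), 13 (in A, exclude), 14 (not in A, include), 15 (in A, exclude), 16 (in A, exclude), 17 (in A, exclude), 18 (not in A, include), 19 (in A, exclude), 20 (in A, exclude), 21 (in A, exclude), 22 (in A, exclude), 23 (not in A, include), 24 (not in A, include), 25 (in A, exclude), 26 (not in A, include)
A' = {7, 11, 12, 14, 18, 23, 24, 26}

{7, 11, 12, 14, 18, 23, 24, 26}


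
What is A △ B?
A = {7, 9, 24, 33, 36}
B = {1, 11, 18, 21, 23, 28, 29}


Set A = {7, 9, 24, 33, 36}
Set B = {1, 11, 18, 21, 23, 28, 29}
A △ B = (A \ B) ∪ (B \ A)
Elements in A but not B: {7, 9, 24, 33, 36}
Elements in B but not A: {1, 11, 18, 21, 23, 28, 29}
A △ B = {1, 7, 9, 11, 18, 21, 23, 24, 28, 29, 33, 36}

{1, 7, 9, 11, 18, 21, 23, 24, 28, 29, 33, 36}


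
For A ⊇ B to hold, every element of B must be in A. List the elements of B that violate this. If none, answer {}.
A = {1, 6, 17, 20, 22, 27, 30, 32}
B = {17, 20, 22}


Set A = {1, 6, 17, 20, 22, 27, 30, 32}
Set B = {17, 20, 22}
Check each element of B against A:
17 ∈ A, 20 ∈ A, 22 ∈ A
Elements of B not in A: {}

{}


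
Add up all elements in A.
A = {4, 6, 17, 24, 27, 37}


Set A = {4, 6, 17, 24, 27, 37}
Sum = 4 + 6 + 17 + 24 + 27 + 37 = 115

115


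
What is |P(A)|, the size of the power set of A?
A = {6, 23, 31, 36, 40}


Set A = {6, 23, 31, 36, 40}
|A| = 5
The power set P(A) contains all subsets of A.
|P(A)| = 2^|A| = 2^5 = 32

32


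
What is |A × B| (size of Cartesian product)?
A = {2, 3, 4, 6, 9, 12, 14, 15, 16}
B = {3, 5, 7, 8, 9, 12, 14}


Set A = {2, 3, 4, 6, 9, 12, 14, 15, 16} has 9 elements.
Set B = {3, 5, 7, 8, 9, 12, 14} has 7 elements.
|A × B| = |A| × |B| = 9 × 7 = 63

63


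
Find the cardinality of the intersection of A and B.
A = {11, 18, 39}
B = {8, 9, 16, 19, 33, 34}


Set A = {11, 18, 39}
Set B = {8, 9, 16, 19, 33, 34}
A ∩ B = {}
|A ∩ B| = 0

0


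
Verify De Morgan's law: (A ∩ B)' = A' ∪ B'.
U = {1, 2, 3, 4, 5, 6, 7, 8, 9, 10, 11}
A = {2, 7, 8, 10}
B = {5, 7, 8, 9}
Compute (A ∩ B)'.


U = {1, 2, 3, 4, 5, 6, 7, 8, 9, 10, 11}
A = {2, 7, 8, 10}, B = {5, 7, 8, 9}
A ∩ B = {7, 8}
(A ∩ B)' = U \ (A ∩ B) = {1, 2, 3, 4, 5, 6, 9, 10, 11}
Verification via A' ∪ B': A' = {1, 3, 4, 5, 6, 9, 11}, B' = {1, 2, 3, 4, 6, 10, 11}
A' ∪ B' = {1, 2, 3, 4, 5, 6, 9, 10, 11} ✓

{1, 2, 3, 4, 5, 6, 9, 10, 11}


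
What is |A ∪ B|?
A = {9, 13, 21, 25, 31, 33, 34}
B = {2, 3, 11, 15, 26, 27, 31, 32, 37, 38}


Set A = {9, 13, 21, 25, 31, 33, 34}, |A| = 7
Set B = {2, 3, 11, 15, 26, 27, 31, 32, 37, 38}, |B| = 10
A ∩ B = {31}, |A ∩ B| = 1
|A ∪ B| = |A| + |B| - |A ∩ B| = 7 + 10 - 1 = 16

16


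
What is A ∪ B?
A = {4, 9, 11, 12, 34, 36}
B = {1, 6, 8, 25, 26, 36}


Set A = {4, 9, 11, 12, 34, 36}
Set B = {1, 6, 8, 25, 26, 36}
A ∪ B includes all elements in either set.
Elements from A: {4, 9, 11, 12, 34, 36}
Elements from B not already included: {1, 6, 8, 25, 26}
A ∪ B = {1, 4, 6, 8, 9, 11, 12, 25, 26, 34, 36}

{1, 4, 6, 8, 9, 11, 12, 25, 26, 34, 36}


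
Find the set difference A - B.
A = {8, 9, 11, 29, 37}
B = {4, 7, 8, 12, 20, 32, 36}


Set A = {8, 9, 11, 29, 37}
Set B = {4, 7, 8, 12, 20, 32, 36}
A \ B includes elements in A that are not in B.
Check each element of A:
8 (in B, remove), 9 (not in B, keep), 11 (not in B, keep), 29 (not in B, keep), 37 (not in B, keep)
A \ B = {9, 11, 29, 37}

{9, 11, 29, 37}


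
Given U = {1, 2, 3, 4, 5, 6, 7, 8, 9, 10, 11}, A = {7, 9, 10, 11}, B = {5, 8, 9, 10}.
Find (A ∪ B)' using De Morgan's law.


U = {1, 2, 3, 4, 5, 6, 7, 8, 9, 10, 11}
A = {7, 9, 10, 11}, B = {5, 8, 9, 10}
A ∪ B = {5, 7, 8, 9, 10, 11}
(A ∪ B)' = U \ (A ∪ B) = {1, 2, 3, 4, 6}
Verification via A' ∩ B': A' = {1, 2, 3, 4, 5, 6, 8}, B' = {1, 2, 3, 4, 6, 7, 11}
A' ∩ B' = {1, 2, 3, 4, 6} ✓

{1, 2, 3, 4, 6}


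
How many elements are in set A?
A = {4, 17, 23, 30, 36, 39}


Set A = {4, 17, 23, 30, 36, 39}
Listing elements: 4, 17, 23, 30, 36, 39
Counting: 6 elements
|A| = 6

6


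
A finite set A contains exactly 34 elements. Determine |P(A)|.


The set has 34 elements.
The power set contains all possible subsets.
|P(A)| = 2^|A| = 2^34 = 17179869184

17179869184


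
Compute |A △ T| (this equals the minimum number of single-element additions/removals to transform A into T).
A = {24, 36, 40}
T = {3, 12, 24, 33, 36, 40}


Set A = {24, 36, 40}
Set T = {3, 12, 24, 33, 36, 40}
Elements to remove from A (in A, not in T): {} → 0 removals
Elements to add to A (in T, not in A): {3, 12, 33} → 3 additions
Total edits = 0 + 3 = 3

3


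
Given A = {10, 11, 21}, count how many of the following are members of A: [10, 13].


Set A = {10, 11, 21}
Candidates: [10, 13]
Check each candidate:
10 ∈ A, 13 ∉ A
Count of candidates in A: 1

1


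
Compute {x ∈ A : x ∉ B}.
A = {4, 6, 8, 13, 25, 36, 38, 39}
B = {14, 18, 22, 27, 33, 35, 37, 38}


Set A = {4, 6, 8, 13, 25, 36, 38, 39}
Set B = {14, 18, 22, 27, 33, 35, 37, 38}
Check each element of A against B:
4 ∉ B (include), 6 ∉ B (include), 8 ∉ B (include), 13 ∉ B (include), 25 ∉ B (include), 36 ∉ B (include), 38 ∈ B, 39 ∉ B (include)
Elements of A not in B: {4, 6, 8, 13, 25, 36, 39}

{4, 6, 8, 13, 25, 36, 39}


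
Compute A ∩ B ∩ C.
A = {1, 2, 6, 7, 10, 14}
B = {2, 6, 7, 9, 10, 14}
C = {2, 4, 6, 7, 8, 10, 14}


Set A = {1, 2, 6, 7, 10, 14}
Set B = {2, 6, 7, 9, 10, 14}
Set C = {2, 4, 6, 7, 8, 10, 14}
First, A ∩ B = {2, 6, 7, 10, 14}
Then, (A ∩ B) ∩ C = {2, 6, 7, 10, 14}

{2, 6, 7, 10, 14}


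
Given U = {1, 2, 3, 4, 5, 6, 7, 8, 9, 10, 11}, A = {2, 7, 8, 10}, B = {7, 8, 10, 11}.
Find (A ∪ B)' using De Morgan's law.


U = {1, 2, 3, 4, 5, 6, 7, 8, 9, 10, 11}
A = {2, 7, 8, 10}, B = {7, 8, 10, 11}
A ∪ B = {2, 7, 8, 10, 11}
(A ∪ B)' = U \ (A ∪ B) = {1, 3, 4, 5, 6, 9}
Verification via A' ∩ B': A' = {1, 3, 4, 5, 6, 9, 11}, B' = {1, 2, 3, 4, 5, 6, 9}
A' ∩ B' = {1, 3, 4, 5, 6, 9} ✓

{1, 3, 4, 5, 6, 9}


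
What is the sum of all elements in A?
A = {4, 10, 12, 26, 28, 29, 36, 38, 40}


Set A = {4, 10, 12, 26, 28, 29, 36, 38, 40}
Sum = 4 + 10 + 12 + 26 + 28 + 29 + 36 + 38 + 40 = 223

223


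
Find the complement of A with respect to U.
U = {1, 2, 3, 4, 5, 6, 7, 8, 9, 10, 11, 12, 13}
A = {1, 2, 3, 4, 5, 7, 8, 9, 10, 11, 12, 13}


Universal set U = {1, 2, 3, 4, 5, 6, 7, 8, 9, 10, 11, 12, 13}
Set A = {1, 2, 3, 4, 5, 7, 8, 9, 10, 11, 12, 13}
A' = U \ A = elements in U but not in A
Checking each element of U:
1 (in A, exclude), 2 (in A, exclude), 3 (in A, exclude), 4 (in A, exclude), 5 (in A, exclude), 6 (not in A, include), 7 (in A, exclude), 8 (in A, exclude), 9 (in A, exclude), 10 (in A, exclude), 11 (in A, exclude), 12 (in A, exclude), 13 (in A, exclude)
A' = {6}

{6}


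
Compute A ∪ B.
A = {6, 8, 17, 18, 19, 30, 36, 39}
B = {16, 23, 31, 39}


Set A = {6, 8, 17, 18, 19, 30, 36, 39}
Set B = {16, 23, 31, 39}
A ∪ B includes all elements in either set.
Elements from A: {6, 8, 17, 18, 19, 30, 36, 39}
Elements from B not already included: {16, 23, 31}
A ∪ B = {6, 8, 16, 17, 18, 19, 23, 30, 31, 36, 39}

{6, 8, 16, 17, 18, 19, 23, 30, 31, 36, 39}


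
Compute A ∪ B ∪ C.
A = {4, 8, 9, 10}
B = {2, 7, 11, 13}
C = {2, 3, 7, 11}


Set A = {4, 8, 9, 10}
Set B = {2, 7, 11, 13}
Set C = {2, 3, 7, 11}
First, A ∪ B = {2, 4, 7, 8, 9, 10, 11, 13}
Then, (A ∪ B) ∪ C = {2, 3, 4, 7, 8, 9, 10, 11, 13}

{2, 3, 4, 7, 8, 9, 10, 11, 13}


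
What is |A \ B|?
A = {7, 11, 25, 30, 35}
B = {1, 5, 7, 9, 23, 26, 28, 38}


Set A = {7, 11, 25, 30, 35}
Set B = {1, 5, 7, 9, 23, 26, 28, 38}
A \ B = {11, 25, 30, 35}
|A \ B| = 4

4


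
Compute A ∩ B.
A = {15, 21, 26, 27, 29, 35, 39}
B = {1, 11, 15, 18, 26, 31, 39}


Set A = {15, 21, 26, 27, 29, 35, 39}
Set B = {1, 11, 15, 18, 26, 31, 39}
A ∩ B includes only elements in both sets.
Check each element of A against B:
15 ✓, 21 ✗, 26 ✓, 27 ✗, 29 ✗, 35 ✗, 39 ✓
A ∩ B = {15, 26, 39}

{15, 26, 39}


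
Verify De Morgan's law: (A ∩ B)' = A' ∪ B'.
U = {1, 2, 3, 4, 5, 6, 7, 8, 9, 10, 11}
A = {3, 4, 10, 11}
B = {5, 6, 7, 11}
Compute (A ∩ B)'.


U = {1, 2, 3, 4, 5, 6, 7, 8, 9, 10, 11}
A = {3, 4, 10, 11}, B = {5, 6, 7, 11}
A ∩ B = {11}
(A ∩ B)' = U \ (A ∩ B) = {1, 2, 3, 4, 5, 6, 7, 8, 9, 10}
Verification via A' ∪ B': A' = {1, 2, 5, 6, 7, 8, 9}, B' = {1, 2, 3, 4, 8, 9, 10}
A' ∪ B' = {1, 2, 3, 4, 5, 6, 7, 8, 9, 10} ✓

{1, 2, 3, 4, 5, 6, 7, 8, 9, 10}


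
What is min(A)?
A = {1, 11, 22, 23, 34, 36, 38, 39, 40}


Set A = {1, 11, 22, 23, 34, 36, 38, 39, 40}
Elements in ascending order: 1, 11, 22, 23, 34, 36, 38, 39, 40
The smallest element is 1.

1


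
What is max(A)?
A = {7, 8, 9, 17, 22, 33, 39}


Set A = {7, 8, 9, 17, 22, 33, 39}
Elements in ascending order: 7, 8, 9, 17, 22, 33, 39
The largest element is 39.

39


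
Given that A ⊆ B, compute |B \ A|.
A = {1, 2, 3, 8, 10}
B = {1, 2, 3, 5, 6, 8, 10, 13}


Set A = {1, 2, 3, 8, 10}, |A| = 5
Set B = {1, 2, 3, 5, 6, 8, 10, 13}, |B| = 8
Since A ⊆ B: B \ A = {5, 6, 13}
|B| - |A| = 8 - 5 = 3

3


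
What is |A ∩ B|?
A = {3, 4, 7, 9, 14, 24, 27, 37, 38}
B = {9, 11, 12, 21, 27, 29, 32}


Set A = {3, 4, 7, 9, 14, 24, 27, 37, 38}
Set B = {9, 11, 12, 21, 27, 29, 32}
A ∩ B = {9, 27}
|A ∩ B| = 2

2


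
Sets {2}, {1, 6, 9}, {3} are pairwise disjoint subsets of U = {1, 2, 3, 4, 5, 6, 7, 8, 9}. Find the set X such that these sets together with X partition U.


U = {1, 2, 3, 4, 5, 6, 7, 8, 9}
Shown blocks: {2}, {1, 6, 9}, {3}
A partition's blocks are pairwise disjoint and cover U, so the missing block = U \ (union of shown blocks).
Union of shown blocks: {1, 2, 3, 6, 9}
Missing block = U \ (union) = {4, 5, 7, 8}

{4, 5, 7, 8}


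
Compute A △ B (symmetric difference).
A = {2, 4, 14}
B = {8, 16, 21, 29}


Set A = {2, 4, 14}
Set B = {8, 16, 21, 29}
A △ B = (A \ B) ∪ (B \ A)
Elements in A but not B: {2, 4, 14}
Elements in B but not A: {8, 16, 21, 29}
A △ B = {2, 4, 8, 14, 16, 21, 29}

{2, 4, 8, 14, 16, 21, 29}


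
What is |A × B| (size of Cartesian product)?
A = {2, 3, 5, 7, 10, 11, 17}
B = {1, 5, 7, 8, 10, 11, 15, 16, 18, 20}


Set A = {2, 3, 5, 7, 10, 11, 17} has 7 elements.
Set B = {1, 5, 7, 8, 10, 11, 15, 16, 18, 20} has 10 elements.
|A × B| = |A| × |B| = 7 × 10 = 70

70


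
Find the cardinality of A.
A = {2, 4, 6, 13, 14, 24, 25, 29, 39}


Set A = {2, 4, 6, 13, 14, 24, 25, 29, 39}
Listing elements: 2, 4, 6, 13, 14, 24, 25, 29, 39
Counting: 9 elements
|A| = 9

9


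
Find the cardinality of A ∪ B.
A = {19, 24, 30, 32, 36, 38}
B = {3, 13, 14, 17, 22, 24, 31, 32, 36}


Set A = {19, 24, 30, 32, 36, 38}, |A| = 6
Set B = {3, 13, 14, 17, 22, 24, 31, 32, 36}, |B| = 9
A ∩ B = {24, 32, 36}, |A ∩ B| = 3
|A ∪ B| = |A| + |B| - |A ∩ B| = 6 + 9 - 3 = 12

12


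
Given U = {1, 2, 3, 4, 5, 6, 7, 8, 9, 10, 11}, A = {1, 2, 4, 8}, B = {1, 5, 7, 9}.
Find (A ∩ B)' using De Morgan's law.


U = {1, 2, 3, 4, 5, 6, 7, 8, 9, 10, 11}
A = {1, 2, 4, 8}, B = {1, 5, 7, 9}
A ∩ B = {1}
(A ∩ B)' = U \ (A ∩ B) = {2, 3, 4, 5, 6, 7, 8, 9, 10, 11}
Verification via A' ∪ B': A' = {3, 5, 6, 7, 9, 10, 11}, B' = {2, 3, 4, 6, 8, 10, 11}
A' ∪ B' = {2, 3, 4, 5, 6, 7, 8, 9, 10, 11} ✓

{2, 3, 4, 5, 6, 7, 8, 9, 10, 11}


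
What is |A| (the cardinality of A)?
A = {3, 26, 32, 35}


Set A = {3, 26, 32, 35}
Listing elements: 3, 26, 32, 35
Counting: 4 elements
|A| = 4

4


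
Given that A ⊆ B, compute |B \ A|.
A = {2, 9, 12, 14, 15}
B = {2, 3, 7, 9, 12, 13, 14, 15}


Set A = {2, 9, 12, 14, 15}, |A| = 5
Set B = {2, 3, 7, 9, 12, 13, 14, 15}, |B| = 8
Since A ⊆ B: B \ A = {3, 7, 13}
|B| - |A| = 8 - 5 = 3

3


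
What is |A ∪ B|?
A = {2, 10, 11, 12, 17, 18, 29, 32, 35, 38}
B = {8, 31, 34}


Set A = {2, 10, 11, 12, 17, 18, 29, 32, 35, 38}, |A| = 10
Set B = {8, 31, 34}, |B| = 3
A ∩ B = {}, |A ∩ B| = 0
|A ∪ B| = |A| + |B| - |A ∩ B| = 10 + 3 - 0 = 13

13


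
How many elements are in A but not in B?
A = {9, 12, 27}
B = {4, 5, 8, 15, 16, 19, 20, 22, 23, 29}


Set A = {9, 12, 27}
Set B = {4, 5, 8, 15, 16, 19, 20, 22, 23, 29}
A \ B = {9, 12, 27}
|A \ B| = 3

3


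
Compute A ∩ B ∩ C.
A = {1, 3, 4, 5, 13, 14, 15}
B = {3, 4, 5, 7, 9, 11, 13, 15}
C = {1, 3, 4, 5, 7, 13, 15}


Set A = {1, 3, 4, 5, 13, 14, 15}
Set B = {3, 4, 5, 7, 9, 11, 13, 15}
Set C = {1, 3, 4, 5, 7, 13, 15}
First, A ∩ B = {3, 4, 5, 13, 15}
Then, (A ∩ B) ∩ C = {3, 4, 5, 13, 15}

{3, 4, 5, 13, 15}


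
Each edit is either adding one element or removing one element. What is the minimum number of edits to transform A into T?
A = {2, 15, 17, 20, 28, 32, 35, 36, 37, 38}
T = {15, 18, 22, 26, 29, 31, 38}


Set A = {2, 15, 17, 20, 28, 32, 35, 36, 37, 38}
Set T = {15, 18, 22, 26, 29, 31, 38}
Elements to remove from A (in A, not in T): {2, 17, 20, 28, 32, 35, 36, 37} → 8 removals
Elements to add to A (in T, not in A): {18, 22, 26, 29, 31} → 5 additions
Total edits = 8 + 5 = 13

13


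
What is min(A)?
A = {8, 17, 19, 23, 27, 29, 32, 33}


Set A = {8, 17, 19, 23, 27, 29, 32, 33}
Elements in ascending order: 8, 17, 19, 23, 27, 29, 32, 33
The smallest element is 8.

8


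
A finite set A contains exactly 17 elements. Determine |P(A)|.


The set has 17 elements.
The power set contains all possible subsets.
|P(A)| = 2^|A| = 2^17 = 131072

131072


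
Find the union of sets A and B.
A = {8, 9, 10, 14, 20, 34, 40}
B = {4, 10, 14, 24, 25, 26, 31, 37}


Set A = {8, 9, 10, 14, 20, 34, 40}
Set B = {4, 10, 14, 24, 25, 26, 31, 37}
A ∪ B includes all elements in either set.
Elements from A: {8, 9, 10, 14, 20, 34, 40}
Elements from B not already included: {4, 24, 25, 26, 31, 37}
A ∪ B = {4, 8, 9, 10, 14, 20, 24, 25, 26, 31, 34, 37, 40}

{4, 8, 9, 10, 14, 20, 24, 25, 26, 31, 34, 37, 40}


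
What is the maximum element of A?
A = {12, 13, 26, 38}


Set A = {12, 13, 26, 38}
Elements in ascending order: 12, 13, 26, 38
The largest element is 38.

38


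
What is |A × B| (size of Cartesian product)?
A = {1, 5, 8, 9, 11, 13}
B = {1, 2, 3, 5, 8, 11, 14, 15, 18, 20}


Set A = {1, 5, 8, 9, 11, 13} has 6 elements.
Set B = {1, 2, 3, 5, 8, 11, 14, 15, 18, 20} has 10 elements.
|A × B| = |A| × |B| = 6 × 10 = 60

60


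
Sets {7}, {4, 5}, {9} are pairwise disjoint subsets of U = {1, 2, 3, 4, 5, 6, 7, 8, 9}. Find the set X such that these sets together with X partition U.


U = {1, 2, 3, 4, 5, 6, 7, 8, 9}
Shown blocks: {7}, {4, 5}, {9}
A partition's blocks are pairwise disjoint and cover U, so the missing block = U \ (union of shown blocks).
Union of shown blocks: {4, 5, 7, 9}
Missing block = U \ (union) = {1, 2, 3, 6, 8}

{1, 2, 3, 6, 8}


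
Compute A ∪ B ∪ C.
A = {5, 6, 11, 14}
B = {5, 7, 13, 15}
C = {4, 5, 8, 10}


Set A = {5, 6, 11, 14}
Set B = {5, 7, 13, 15}
Set C = {4, 5, 8, 10}
First, A ∪ B = {5, 6, 7, 11, 13, 14, 15}
Then, (A ∪ B) ∪ C = {4, 5, 6, 7, 8, 10, 11, 13, 14, 15}

{4, 5, 6, 7, 8, 10, 11, 13, 14, 15}


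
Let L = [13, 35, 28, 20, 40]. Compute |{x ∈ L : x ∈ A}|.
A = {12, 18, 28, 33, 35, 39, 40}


Set A = {12, 18, 28, 33, 35, 39, 40}
Candidates: [13, 35, 28, 20, 40]
Check each candidate:
13 ∉ A, 35 ∈ A, 28 ∈ A, 20 ∉ A, 40 ∈ A
Count of candidates in A: 3

3


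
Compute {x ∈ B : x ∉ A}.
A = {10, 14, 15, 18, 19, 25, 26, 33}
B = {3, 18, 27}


Set A = {10, 14, 15, 18, 19, 25, 26, 33}
Set B = {3, 18, 27}
Check each element of B against A:
3 ∉ A (include), 18 ∈ A, 27 ∉ A (include)
Elements of B not in A: {3, 27}

{3, 27}


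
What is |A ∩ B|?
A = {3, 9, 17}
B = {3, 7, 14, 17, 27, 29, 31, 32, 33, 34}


Set A = {3, 9, 17}
Set B = {3, 7, 14, 17, 27, 29, 31, 32, 33, 34}
A ∩ B = {3, 17}
|A ∩ B| = 2

2


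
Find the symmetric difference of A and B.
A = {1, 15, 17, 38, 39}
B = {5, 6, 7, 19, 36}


Set A = {1, 15, 17, 38, 39}
Set B = {5, 6, 7, 19, 36}
A △ B = (A \ B) ∪ (B \ A)
Elements in A but not B: {1, 15, 17, 38, 39}
Elements in B but not A: {5, 6, 7, 19, 36}
A △ B = {1, 5, 6, 7, 15, 17, 19, 36, 38, 39}

{1, 5, 6, 7, 15, 17, 19, 36, 38, 39}


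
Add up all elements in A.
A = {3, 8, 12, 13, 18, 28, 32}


Set A = {3, 8, 12, 13, 18, 28, 32}
Sum = 3 + 8 + 12 + 13 + 18 + 28 + 32 = 114

114


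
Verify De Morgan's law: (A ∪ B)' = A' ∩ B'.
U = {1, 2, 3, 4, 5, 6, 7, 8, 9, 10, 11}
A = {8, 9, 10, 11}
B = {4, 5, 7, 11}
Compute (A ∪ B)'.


U = {1, 2, 3, 4, 5, 6, 7, 8, 9, 10, 11}
A = {8, 9, 10, 11}, B = {4, 5, 7, 11}
A ∪ B = {4, 5, 7, 8, 9, 10, 11}
(A ∪ B)' = U \ (A ∪ B) = {1, 2, 3, 6}
Verification via A' ∩ B': A' = {1, 2, 3, 4, 5, 6, 7}, B' = {1, 2, 3, 6, 8, 9, 10}
A' ∩ B' = {1, 2, 3, 6} ✓

{1, 2, 3, 6}


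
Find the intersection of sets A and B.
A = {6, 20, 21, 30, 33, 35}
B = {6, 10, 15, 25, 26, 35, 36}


Set A = {6, 20, 21, 30, 33, 35}
Set B = {6, 10, 15, 25, 26, 35, 36}
A ∩ B includes only elements in both sets.
Check each element of A against B:
6 ✓, 20 ✗, 21 ✗, 30 ✗, 33 ✗, 35 ✓
A ∩ B = {6, 35}

{6, 35}


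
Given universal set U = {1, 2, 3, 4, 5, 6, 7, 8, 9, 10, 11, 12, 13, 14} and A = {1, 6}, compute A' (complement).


Universal set U = {1, 2, 3, 4, 5, 6, 7, 8, 9, 10, 11, 12, 13, 14}
Set A = {1, 6}
A' = U \ A = elements in U but not in A
Checking each element of U:
1 (in A, exclude), 2 (not in A, include), 3 (not in A, include), 4 (not in A, include), 5 (not in A, include), 6 (in A, exclude), 7 (not in A, include), 8 (not in A, include), 9 (not in A, include), 10 (not in A, include), 11 (not in A, include), 12 (not in A, include), 13 (not in A, include), 14 (not in A, include)
A' = {2, 3, 4, 5, 7, 8, 9, 10, 11, 12, 13, 14}

{2, 3, 4, 5, 7, 8, 9, 10, 11, 12, 13, 14}


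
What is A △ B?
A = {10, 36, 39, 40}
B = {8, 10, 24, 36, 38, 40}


Set A = {10, 36, 39, 40}
Set B = {8, 10, 24, 36, 38, 40}
A △ B = (A \ B) ∪ (B \ A)
Elements in A but not B: {39}
Elements in B but not A: {8, 24, 38}
A △ B = {8, 24, 38, 39}

{8, 24, 38, 39}


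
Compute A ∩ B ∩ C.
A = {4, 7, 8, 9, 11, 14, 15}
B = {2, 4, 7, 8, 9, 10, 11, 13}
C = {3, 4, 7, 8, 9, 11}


Set A = {4, 7, 8, 9, 11, 14, 15}
Set B = {2, 4, 7, 8, 9, 10, 11, 13}
Set C = {3, 4, 7, 8, 9, 11}
First, A ∩ B = {4, 7, 8, 9, 11}
Then, (A ∩ B) ∩ C = {4, 7, 8, 9, 11}

{4, 7, 8, 9, 11}


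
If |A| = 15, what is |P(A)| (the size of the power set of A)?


The set has 15 elements.
The power set contains all possible subsets.
|P(A)| = 2^|A| = 2^15 = 32768

32768
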